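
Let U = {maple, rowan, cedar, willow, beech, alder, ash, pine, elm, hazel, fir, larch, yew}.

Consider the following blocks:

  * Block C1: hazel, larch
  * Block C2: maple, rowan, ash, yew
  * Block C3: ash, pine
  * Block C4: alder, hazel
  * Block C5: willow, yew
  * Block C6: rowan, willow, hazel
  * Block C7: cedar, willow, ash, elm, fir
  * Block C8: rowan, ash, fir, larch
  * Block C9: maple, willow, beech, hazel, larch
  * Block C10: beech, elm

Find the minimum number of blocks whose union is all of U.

C2, C3, C4, C7, and C9 cover everything between them: the union {maple, rowan, cedar, willow, beech, alder, ash, pine, elm, hazel, fir, larch, yew} is all of U.
No 4 of the 10 blocks cover everything (all 210 combinations miss at least one point), so 5 is optimal.

5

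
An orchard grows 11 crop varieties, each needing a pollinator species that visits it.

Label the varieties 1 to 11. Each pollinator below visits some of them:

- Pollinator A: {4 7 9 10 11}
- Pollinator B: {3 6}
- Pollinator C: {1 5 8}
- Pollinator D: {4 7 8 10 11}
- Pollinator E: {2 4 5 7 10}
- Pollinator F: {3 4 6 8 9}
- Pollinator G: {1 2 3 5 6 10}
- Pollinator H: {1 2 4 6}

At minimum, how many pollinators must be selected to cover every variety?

3

Take {A, C, G}. Their union is {1, 2, 3, 4, 5, 6, 7, 8, 9, 10, 11}, which is all 11 varieties.
No 2 of the 8 pollinators cover everything (all 28 combinations miss at least one variety), so 3 is optimal.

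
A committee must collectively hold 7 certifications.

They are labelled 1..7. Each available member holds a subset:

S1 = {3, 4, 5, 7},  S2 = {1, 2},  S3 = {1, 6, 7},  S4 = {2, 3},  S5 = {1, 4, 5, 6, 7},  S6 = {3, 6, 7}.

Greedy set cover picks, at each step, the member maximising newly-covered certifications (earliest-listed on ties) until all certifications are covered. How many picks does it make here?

Greedy: pick S5 (covers 5 new) → pick S4 (covers 2 new). Total picks: 2.

2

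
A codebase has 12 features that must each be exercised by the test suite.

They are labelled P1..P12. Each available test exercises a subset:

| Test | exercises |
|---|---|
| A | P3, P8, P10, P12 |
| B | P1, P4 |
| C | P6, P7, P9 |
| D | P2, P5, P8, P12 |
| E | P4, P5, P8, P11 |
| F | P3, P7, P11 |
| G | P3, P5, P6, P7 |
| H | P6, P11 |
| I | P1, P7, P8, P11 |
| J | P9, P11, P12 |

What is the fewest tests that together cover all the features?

A and C and D and E and I together: A ∪ C ∪ D ∪ E ∪ I = {P1, P2, P3, P4, P5, P6, P7, P8, P9, P10, P11, P12} — every feature is covered.
No 4 of the 10 tests cover everything (all 210 combinations miss at least one feature), so 5 is optimal.

5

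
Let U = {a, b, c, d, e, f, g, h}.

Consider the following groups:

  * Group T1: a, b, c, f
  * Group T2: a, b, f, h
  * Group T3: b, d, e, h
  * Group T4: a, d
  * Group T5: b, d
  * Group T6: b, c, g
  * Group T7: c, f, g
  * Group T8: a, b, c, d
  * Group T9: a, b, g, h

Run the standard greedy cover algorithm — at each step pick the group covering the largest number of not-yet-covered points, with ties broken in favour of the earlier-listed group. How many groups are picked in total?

3

Greedy: pick T1 (covers 4 new) → pick T3 (covers 3 new) → pick T6 (covers 1 new). Total picks: 3.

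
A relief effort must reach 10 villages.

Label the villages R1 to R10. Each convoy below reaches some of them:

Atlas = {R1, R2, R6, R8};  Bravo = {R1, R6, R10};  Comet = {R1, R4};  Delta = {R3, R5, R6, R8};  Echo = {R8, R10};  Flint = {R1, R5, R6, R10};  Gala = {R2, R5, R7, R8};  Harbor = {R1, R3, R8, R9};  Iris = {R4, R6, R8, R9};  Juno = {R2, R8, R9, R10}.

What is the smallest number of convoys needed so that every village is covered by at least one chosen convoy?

4

Take {Echo, Gala, Harbor, Iris}. Their union is {R1, R2, R3, R4, R5, R6, R7, R8, R9, R10}, which is all 10 villages.
No 3 of the 10 convoys cover everything (all 120 combinations miss at least one village), so 4 is optimal.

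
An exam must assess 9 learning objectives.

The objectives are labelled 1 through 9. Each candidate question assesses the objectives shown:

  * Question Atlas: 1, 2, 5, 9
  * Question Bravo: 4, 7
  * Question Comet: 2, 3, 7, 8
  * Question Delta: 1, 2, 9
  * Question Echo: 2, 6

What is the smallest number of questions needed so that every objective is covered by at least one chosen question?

4

Take {Atlas, Bravo, Comet, Echo}. Their union is {1, 2, 3, 4, 5, 6, 7, 8, 9}, which is all 9 objectives.
Only Echo contains 6, so Echo is forced; the remaining 7 objectives need at least 3 more questions (each remaining question adds at most 3) — so at least 4 questions are needed, and 4 is optimal.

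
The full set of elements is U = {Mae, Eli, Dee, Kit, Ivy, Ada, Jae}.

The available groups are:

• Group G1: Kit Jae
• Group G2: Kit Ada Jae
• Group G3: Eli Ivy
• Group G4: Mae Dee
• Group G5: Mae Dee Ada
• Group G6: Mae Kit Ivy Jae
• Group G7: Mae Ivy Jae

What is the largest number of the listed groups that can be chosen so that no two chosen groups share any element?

3

G1, G3, G5 are pairwise disjoint (G1={Kit,Jae}; G3={Eli,Ivy}; G5={Mae,Dee,Ada}).
Every remaining group overlaps one of these, and no 4 of the listed groups are pairwise disjoint, so 3 is the maximum.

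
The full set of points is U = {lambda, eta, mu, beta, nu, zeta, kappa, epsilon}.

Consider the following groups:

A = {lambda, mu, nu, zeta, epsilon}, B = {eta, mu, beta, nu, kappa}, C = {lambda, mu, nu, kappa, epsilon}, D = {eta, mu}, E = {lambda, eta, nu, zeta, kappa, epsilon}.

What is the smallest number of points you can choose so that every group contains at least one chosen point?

2

The 2 points {mu, nu} hit every group.
No single point lies in every group, so at least 2 are needed and 2 is optimal.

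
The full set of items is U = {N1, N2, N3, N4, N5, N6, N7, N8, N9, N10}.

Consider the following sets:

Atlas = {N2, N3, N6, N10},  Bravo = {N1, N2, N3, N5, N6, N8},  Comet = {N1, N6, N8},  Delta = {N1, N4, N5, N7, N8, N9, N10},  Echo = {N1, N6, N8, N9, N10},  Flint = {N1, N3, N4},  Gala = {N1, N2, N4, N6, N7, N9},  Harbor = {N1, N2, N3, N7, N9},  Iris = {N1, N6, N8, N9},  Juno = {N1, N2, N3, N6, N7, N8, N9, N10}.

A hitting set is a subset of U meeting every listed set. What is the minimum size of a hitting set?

The 2 items {N1, N2} hit every set.
No single item lies in every set, so at least 2 are needed and 2 is optimal.

2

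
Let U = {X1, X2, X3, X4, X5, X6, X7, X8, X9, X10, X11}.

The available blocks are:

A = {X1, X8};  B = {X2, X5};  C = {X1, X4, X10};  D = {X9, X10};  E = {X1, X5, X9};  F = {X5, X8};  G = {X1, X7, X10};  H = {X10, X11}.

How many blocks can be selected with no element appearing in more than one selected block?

3

A, B, H are pairwise disjoint (A={X1,X8}; B={X2,X5}; H={X10,X11}).
Every remaining block overlaps one of these, and no 4 of the listed blocks are pairwise disjoint, so 3 is the maximum.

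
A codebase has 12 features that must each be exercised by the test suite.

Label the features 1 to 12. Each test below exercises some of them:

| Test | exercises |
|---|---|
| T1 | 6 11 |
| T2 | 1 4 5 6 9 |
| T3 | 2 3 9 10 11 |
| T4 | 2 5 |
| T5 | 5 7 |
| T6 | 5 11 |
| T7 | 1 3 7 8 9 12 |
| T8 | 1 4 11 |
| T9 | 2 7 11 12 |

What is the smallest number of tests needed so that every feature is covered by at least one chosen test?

T2 and T3 and T7 together: T2 ∪ T3 ∪ T7 = {1, 2, 3, 4, 5, 6, 7, 8, 9, 10, 11, 12} — every feature is covered.
Only T7 contains 8, so T7 is forced; the remaining 6 features need at least 2 more tests (each remaining test adds at most 3) — so at least 3 tests are needed, and 3 is optimal.

3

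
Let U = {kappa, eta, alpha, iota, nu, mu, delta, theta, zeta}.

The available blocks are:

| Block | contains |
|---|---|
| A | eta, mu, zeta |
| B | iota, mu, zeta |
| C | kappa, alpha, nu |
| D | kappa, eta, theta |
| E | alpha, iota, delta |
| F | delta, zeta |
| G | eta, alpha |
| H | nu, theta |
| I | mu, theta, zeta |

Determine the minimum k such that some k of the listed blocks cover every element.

4

Take {C, D, E, I}. Their union is {kappa, eta, alpha, iota, nu, mu, delta, theta, zeta}, which is all 9 elements.
No 3 of the 9 blocks cover everything (all 84 combinations miss at least one element), so 4 is optimal.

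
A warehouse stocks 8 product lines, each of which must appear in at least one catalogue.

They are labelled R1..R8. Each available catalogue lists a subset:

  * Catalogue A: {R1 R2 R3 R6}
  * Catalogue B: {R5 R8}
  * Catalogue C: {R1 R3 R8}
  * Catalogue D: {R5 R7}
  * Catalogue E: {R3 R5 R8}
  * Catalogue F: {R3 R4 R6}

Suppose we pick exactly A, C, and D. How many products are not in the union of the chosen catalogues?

1

Union of A, C, D = {R1, R2, R3, R5, R6, R7, R8}.
Not covered: R4 — 1 product.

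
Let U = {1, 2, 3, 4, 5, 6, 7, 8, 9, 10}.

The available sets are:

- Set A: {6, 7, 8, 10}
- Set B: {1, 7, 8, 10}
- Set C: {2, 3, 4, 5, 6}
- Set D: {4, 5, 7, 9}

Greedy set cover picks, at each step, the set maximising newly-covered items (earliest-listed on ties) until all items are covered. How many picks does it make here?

3

Greedy: pick C (covers 5 new) → pick B (covers 4 new) → pick D (covers 1 new). Total picks: 3.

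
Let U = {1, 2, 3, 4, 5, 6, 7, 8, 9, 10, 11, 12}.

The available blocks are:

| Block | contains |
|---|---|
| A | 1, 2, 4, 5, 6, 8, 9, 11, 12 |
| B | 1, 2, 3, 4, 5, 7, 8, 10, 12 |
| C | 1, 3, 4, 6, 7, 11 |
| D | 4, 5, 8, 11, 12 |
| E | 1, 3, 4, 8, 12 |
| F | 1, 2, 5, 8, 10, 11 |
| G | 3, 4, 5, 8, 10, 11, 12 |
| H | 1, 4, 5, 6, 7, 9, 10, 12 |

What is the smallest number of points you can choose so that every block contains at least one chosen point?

2

T = {4, 11} meets every block (each contains at least one member of T), and |T| = 2.
No single point lies in every block, so at least 2 are needed and 2 is optimal.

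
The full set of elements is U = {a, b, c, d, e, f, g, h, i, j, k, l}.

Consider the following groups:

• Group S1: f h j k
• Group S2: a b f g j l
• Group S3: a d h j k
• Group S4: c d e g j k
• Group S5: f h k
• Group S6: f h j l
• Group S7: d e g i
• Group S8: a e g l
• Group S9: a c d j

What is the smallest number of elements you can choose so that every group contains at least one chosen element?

Take T = {a, d, f}. Each listed group contains at least one of these, so T is a hitting set of size 3.
No choice of 2 elements meets every group, so 3 is the minimum.

3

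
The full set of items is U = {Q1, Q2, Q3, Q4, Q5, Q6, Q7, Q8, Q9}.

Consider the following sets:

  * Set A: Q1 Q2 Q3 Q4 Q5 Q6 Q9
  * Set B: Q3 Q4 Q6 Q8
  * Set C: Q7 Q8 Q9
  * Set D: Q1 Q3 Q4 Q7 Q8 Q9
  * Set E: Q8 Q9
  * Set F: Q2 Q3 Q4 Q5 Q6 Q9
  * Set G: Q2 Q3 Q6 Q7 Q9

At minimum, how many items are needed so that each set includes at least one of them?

H = {Q6, Q9} meets every set (each contains at least one member of H), and |H| = 2.
No single item lies in every set, so at least 2 are needed and 2 is optimal.

2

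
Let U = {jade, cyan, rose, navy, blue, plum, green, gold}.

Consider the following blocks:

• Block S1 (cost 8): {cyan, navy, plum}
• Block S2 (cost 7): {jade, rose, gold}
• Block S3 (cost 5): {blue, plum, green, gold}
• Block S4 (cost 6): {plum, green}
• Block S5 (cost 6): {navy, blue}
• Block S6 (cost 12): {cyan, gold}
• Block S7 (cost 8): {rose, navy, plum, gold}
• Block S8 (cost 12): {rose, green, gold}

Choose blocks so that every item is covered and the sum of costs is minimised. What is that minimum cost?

S1, S2, S3 together cover every item (S1 ∪ S2 ∪ S3 = {jade, cyan, rose, navy, blue, plum, green, gold}); total cost 8 + 7 + 5 = 20.
No covering selection has total cost below 20.

20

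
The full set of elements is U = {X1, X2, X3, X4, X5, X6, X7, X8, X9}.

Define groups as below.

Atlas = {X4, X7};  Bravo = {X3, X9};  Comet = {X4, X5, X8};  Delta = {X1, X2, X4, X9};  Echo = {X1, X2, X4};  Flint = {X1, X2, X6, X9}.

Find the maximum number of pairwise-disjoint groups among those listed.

2

Atlas, Bravo are pairwise disjoint (Atlas={X4,X7}; Bravo={X3,X9}).
Every remaining group overlaps one of these, and no 3 of the listed groups are pairwise disjoint, so 2 is the maximum.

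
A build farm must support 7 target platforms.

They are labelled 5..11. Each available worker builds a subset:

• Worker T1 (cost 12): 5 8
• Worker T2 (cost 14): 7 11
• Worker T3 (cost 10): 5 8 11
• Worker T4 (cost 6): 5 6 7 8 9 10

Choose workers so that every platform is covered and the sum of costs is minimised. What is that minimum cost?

16

T3, T4 together cover every platform (T3 ∪ T4 = {5, 6, 7, 8, 9, 10, 11}); total cost 10 + 6 = 16.
No covering selection has total cost below 16.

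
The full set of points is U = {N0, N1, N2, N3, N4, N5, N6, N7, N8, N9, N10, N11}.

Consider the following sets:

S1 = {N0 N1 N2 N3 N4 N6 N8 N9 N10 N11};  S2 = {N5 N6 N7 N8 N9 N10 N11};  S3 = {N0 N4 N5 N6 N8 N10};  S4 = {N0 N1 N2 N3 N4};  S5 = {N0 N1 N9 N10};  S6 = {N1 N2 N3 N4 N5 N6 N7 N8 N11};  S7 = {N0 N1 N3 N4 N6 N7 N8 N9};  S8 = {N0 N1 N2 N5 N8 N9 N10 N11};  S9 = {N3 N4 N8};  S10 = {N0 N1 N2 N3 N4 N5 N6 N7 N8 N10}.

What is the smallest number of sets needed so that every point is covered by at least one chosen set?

2

S1 and S6 cover everything between them: the union {N0, N1, N2, N3, N4, N5, N6, N7, N8, N9, N10, N11} is all of U.
No single set has all 12 points (the largest, S1, has 10), so 2 is optimal.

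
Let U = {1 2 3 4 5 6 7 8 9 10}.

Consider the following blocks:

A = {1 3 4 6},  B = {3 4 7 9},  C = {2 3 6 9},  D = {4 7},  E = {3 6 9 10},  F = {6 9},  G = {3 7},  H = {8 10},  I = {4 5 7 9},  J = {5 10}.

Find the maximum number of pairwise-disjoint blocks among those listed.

3

C, D, J are pairwise disjoint (C={2,3,6,9}; D={4,7}; J={5,10}).
Every remaining block overlaps one of these, and no 4 of the listed blocks are pairwise disjoint, so 3 is the maximum.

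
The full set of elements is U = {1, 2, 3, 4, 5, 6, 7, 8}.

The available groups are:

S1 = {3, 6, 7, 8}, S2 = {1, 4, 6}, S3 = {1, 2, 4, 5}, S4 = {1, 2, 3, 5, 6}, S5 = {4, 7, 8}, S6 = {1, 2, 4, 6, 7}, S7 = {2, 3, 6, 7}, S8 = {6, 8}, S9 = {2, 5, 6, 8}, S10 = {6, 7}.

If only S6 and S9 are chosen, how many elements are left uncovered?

Union of S6, S9 = {1, 2, 4, 5, 6, 7, 8}.
Not covered: 3 — 1 element.

1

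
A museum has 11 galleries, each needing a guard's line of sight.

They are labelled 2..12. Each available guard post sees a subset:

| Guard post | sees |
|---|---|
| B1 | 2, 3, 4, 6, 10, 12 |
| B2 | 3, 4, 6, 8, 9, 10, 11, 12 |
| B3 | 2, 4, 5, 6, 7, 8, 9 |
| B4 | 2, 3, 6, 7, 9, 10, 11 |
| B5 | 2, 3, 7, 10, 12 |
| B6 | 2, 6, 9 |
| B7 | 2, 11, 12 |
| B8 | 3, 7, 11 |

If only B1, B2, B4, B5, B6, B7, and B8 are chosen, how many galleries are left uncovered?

Union of B1, B2, B4, B5, B6, B7, B8 = {2, 3, 4, 6, 7, 8, 9, 10, 11, 12}.
Not covered: 5 — 1 gallery.

1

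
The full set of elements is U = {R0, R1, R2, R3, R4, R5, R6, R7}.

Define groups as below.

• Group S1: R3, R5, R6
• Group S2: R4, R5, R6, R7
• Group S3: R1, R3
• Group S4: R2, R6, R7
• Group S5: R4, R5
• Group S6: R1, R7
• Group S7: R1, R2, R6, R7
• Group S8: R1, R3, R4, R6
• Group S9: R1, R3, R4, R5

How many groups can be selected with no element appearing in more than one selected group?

3

S3, S4, S5 are pairwise disjoint (S3={R1,R3}; S4={R2,R6,R7}; S5={R4,R5}).
Every remaining group overlaps one of these, and no 4 of the listed groups are pairwise disjoint, so 3 is the maximum.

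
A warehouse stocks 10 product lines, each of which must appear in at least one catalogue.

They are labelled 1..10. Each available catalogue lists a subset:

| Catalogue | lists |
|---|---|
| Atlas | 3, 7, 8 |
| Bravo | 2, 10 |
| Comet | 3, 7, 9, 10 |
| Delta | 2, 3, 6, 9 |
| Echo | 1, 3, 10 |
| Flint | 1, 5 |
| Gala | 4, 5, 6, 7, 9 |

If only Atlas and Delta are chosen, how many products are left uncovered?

Union of Atlas, Delta = {2, 3, 6, 7, 8, 9}.
Not covered: 1, 4, 5, 10 — 4 products.

4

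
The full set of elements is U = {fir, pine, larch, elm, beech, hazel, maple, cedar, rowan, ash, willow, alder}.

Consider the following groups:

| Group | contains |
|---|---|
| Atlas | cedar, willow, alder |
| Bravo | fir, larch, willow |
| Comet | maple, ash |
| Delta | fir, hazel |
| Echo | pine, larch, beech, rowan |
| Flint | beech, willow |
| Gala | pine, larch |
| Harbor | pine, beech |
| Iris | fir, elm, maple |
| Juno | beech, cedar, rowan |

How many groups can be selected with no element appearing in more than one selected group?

Comet, Delta, Flint, Gala are pairwise disjoint (Comet={maple,ash}; Delta={fir,hazel}; Flint={beech,willow}; Gala={pine,larch}).
Every remaining group overlaps one of these, and no 5 of the listed groups are pairwise disjoint, so 4 is the maximum.

4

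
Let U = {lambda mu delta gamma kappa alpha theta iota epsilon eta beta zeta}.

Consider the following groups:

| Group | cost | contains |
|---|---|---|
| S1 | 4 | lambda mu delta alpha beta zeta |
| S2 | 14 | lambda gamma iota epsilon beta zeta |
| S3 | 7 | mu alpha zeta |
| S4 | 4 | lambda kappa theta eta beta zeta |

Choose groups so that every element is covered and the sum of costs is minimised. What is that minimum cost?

S1, S2, S4 together cover every element (S1 ∪ S2 ∪ S4 = {lambda, mu, delta, gamma, kappa, alpha, theta, iota, epsilon, eta, beta, zeta}); total cost 4 + 14 + 4 = 22.
No covering selection has total cost below 22.

22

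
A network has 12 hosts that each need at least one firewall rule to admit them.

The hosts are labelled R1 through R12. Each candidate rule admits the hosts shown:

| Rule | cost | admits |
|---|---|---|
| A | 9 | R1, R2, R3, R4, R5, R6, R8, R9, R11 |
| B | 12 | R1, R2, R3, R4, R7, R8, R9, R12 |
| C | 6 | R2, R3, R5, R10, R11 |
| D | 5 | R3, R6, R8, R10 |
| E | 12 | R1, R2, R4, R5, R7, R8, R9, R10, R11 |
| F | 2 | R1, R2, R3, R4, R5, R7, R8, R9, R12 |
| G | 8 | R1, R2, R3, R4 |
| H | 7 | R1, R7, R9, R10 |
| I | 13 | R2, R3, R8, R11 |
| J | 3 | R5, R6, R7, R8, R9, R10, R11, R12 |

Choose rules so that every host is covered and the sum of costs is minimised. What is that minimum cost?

5

F, J together cover every host (F ∪ J = {R1, R2, R3, R4, R5, R6, R7, R8, R9, R10, R11, R12}); total cost 2 + 3 = 5.
No covering selection has total cost below 5.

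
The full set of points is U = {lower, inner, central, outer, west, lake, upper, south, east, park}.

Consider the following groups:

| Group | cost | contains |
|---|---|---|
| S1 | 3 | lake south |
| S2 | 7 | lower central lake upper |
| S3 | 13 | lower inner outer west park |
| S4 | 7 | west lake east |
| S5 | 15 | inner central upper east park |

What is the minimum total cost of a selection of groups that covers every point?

30

S1, S2, S3, S4 together cover every point (S1 ∪ S2 ∪ S3 ∪ S4 = {lower, inner, central, outer, west, lake, upper, south, east, park}); total cost 3 + 7 + 13 + 7 = 30.
No covering selection has total cost below 30.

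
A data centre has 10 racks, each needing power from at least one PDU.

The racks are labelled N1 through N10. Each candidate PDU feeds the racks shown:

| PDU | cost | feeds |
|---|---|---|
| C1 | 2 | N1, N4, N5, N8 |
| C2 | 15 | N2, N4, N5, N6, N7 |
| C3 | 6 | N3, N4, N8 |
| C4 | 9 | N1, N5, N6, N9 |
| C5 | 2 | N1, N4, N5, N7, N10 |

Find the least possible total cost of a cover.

32

C2, C3, C4, C5 together cover every rack (C2 ∪ C3 ∪ C4 ∪ C5 = {N1, N2, N3, N4, N5, N6, N7, N8, N9, N10}); total cost 15 + 6 + 9 + 2 = 32.
The greedy pick C5, C1, C4, C3, C2 costs 34; no covering selection beats 32.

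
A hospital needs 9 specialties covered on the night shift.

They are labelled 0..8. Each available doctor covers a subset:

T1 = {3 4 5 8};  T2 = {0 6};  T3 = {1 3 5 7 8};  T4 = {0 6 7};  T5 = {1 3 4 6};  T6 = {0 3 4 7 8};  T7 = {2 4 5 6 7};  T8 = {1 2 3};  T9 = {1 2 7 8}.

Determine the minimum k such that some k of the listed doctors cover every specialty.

T3 and T6 and T7 together: T3 ∪ T6 ∪ T7 = {0, 1, 2, 3, 4, 5, 6, 7, 8} — every specialty is covered.
No 2 of the 9 doctors cover everything (all 36 combinations miss at least one specialty), so 3 is optimal.

3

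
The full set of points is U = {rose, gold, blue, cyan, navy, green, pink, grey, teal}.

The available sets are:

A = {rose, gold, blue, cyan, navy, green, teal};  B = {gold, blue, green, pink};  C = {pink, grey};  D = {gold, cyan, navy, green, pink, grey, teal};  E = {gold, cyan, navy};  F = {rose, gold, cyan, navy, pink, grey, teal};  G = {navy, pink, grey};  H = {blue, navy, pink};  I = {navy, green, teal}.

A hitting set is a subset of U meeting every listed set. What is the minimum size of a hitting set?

The 2 points {navy, pink} hit every set.
The sets C, E are pairwise disjoint, so any hitting set needs a separate point for each — at least 2. Hence 2 is optimal.

2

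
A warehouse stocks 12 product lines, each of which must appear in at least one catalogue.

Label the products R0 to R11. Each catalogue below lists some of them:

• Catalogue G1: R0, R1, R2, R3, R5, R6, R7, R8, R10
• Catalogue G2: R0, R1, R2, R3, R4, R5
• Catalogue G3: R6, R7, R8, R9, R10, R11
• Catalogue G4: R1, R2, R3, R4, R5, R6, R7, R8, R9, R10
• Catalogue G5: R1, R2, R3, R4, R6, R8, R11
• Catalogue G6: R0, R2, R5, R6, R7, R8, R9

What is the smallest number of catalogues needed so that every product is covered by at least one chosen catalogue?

Take {G2, G3}. Their union is {R0, R1, R2, R3, R4, R5, R6, R7, R8, R9, R10, R11}, which is all 12 products.
No single catalogue has all 12 products (the largest, G4, has 10), so 2 is optimal.

2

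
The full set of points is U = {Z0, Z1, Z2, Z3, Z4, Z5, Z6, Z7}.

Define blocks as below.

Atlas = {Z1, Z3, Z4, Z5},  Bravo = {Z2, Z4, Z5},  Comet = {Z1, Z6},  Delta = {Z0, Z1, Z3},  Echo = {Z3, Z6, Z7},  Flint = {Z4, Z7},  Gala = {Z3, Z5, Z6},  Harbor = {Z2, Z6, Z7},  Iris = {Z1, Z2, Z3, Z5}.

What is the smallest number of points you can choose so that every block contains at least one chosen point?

3

Take H = {Z1, Z4, Z6}. Each listed block contains at least one of these, so H is a hitting set of size 3.
No choice of 2 points meets every block, so 3 is the minimum.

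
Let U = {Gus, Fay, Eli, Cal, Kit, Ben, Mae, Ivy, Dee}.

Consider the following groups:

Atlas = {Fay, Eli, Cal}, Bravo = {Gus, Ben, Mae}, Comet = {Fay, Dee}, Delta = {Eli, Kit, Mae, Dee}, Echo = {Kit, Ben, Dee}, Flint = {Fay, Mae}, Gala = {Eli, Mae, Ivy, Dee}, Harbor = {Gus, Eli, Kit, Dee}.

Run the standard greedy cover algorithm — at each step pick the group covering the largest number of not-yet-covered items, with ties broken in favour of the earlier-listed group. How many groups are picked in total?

Greedy: pick Delta (covers 4 new) → pick Atlas (covers 2 new) → pick Bravo (covers 2 new) → pick Gala (covers 1 new). Total picks: 4.

4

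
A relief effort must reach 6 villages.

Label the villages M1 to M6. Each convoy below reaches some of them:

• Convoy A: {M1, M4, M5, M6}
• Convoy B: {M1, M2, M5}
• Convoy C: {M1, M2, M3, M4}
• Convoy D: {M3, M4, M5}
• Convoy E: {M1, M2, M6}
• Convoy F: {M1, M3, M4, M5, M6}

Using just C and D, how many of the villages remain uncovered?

Union of C, D = {M1, M2, M3, M4, M5}.
Not covered: M6 — 1 village.

1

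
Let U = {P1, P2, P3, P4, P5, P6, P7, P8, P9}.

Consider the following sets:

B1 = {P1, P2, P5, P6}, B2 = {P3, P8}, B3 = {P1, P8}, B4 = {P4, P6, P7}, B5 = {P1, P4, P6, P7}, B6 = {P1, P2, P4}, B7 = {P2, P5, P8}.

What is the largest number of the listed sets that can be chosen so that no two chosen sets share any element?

2

B4, B7 are pairwise disjoint (B4={P4,P6,P7}; B7={P2,P5,P8}).
Every remaining set overlaps one of these, and no 3 of the listed sets are pairwise disjoint, so 2 is the maximum.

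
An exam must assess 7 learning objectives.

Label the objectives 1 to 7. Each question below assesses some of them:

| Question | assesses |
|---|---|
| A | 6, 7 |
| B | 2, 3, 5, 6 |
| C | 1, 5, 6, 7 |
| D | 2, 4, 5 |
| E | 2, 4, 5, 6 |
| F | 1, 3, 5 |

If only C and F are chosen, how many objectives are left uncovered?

2

Union of C, F = {1, 3, 5, 6, 7}.
Not covered: 2, 4 — 2 objectives.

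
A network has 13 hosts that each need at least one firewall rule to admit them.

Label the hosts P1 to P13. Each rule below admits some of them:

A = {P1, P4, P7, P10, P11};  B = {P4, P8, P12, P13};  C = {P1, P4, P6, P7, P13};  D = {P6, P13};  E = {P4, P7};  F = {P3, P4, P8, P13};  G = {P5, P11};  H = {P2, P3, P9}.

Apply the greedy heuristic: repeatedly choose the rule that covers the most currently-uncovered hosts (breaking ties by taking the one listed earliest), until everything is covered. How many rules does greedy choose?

5

Greedy: pick A (covers 5 new) → pick B (covers 3 new) → pick H (covers 3 new) → pick C (covers 1 new) → pick G (covers 1 new). Total picks: 5.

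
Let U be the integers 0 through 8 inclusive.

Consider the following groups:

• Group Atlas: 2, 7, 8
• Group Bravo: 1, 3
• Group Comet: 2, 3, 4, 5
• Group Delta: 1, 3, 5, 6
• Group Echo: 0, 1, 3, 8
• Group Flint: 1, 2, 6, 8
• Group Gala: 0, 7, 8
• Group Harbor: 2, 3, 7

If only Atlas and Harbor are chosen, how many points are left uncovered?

5

Union of Atlas, Harbor = {2, 3, 7, 8}.
Not covered: 0, 1, 4, 5, 6 — 5 points.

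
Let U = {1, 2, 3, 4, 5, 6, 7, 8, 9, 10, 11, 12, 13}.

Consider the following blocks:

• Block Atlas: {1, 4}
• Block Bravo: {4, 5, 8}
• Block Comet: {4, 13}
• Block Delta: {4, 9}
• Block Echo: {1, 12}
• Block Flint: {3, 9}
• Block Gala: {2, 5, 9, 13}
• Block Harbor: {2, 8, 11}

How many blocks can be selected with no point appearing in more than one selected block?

4

Comet, Echo, Flint, Harbor are pairwise disjoint (Comet={4,13}; Echo={1,12}; Flint={3,9}; Harbor={2,8,11}).
Every remaining block overlaps one of these, and no 5 of the listed blocks are pairwise disjoint, so 4 is the maximum.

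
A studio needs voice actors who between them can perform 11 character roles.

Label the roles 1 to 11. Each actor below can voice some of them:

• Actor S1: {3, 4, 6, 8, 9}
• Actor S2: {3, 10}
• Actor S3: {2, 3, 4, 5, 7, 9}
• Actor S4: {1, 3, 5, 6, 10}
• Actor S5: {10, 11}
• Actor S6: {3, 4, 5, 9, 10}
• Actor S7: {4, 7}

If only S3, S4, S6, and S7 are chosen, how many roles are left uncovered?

Union of S3, S4, S6, S7 = {1, 2, 3, 4, 5, 6, 7, 9, 10}.
Not covered: 8, 11 — 2 roles.

2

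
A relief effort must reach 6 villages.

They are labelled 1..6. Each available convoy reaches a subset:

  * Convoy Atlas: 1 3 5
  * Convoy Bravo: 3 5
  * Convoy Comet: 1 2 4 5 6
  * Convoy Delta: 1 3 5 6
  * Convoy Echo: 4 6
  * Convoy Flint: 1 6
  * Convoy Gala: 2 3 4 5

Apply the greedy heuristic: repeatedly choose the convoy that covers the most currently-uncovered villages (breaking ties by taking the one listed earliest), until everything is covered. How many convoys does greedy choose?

Greedy: pick Comet (covers 5 new) → pick Atlas (covers 1 new). Total picks: 2.

2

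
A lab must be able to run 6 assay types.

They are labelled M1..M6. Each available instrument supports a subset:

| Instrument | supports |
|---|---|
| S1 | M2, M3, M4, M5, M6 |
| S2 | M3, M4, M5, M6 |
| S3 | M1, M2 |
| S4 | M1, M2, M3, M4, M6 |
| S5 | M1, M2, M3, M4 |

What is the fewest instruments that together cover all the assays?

S1 and S3 together: S1 ∪ S3 = {M1, M2, M3, M4, M5, M6} — every assay is covered.
No single instrument has all 6 assays (the largest, S1, has 5), so 2 is optimal.

2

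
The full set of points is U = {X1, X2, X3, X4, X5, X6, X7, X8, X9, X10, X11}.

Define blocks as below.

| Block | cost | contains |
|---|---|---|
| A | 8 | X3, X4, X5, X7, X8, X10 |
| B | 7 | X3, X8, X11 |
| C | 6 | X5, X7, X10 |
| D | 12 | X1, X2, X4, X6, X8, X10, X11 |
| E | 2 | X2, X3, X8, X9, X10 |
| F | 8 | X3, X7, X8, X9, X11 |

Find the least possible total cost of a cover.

C, D, E together cover every point (C ∪ D ∪ E = {X1, X2, X3, X4, X5, X6, X7, X8, X9, X10, X11}); total cost 6 + 12 + 2 = 20.
The greedy pick E, A, D costs 22; no covering selection beats 20.

20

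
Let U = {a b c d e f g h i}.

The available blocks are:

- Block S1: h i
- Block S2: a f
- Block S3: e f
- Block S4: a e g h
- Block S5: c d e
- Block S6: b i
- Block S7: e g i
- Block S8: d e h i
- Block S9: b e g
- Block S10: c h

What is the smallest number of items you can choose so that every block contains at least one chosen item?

4

T = {c, f, g, i} meets every block (each contains at least one member of T), and |T| = 4.
No choice of 3 items meets every block, so 4 is the minimum.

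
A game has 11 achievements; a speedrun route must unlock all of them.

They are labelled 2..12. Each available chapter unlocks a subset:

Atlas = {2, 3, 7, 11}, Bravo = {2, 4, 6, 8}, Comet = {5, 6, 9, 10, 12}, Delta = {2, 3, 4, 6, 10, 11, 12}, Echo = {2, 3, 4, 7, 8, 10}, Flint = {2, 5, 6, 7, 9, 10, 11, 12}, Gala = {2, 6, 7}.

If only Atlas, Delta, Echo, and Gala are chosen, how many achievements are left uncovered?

2

Union of Atlas, Delta, Echo, Gala = {2, 3, 4, 6, 7, 8, 10, 11, 12}.
Not covered: 5, 9 — 2 achievements.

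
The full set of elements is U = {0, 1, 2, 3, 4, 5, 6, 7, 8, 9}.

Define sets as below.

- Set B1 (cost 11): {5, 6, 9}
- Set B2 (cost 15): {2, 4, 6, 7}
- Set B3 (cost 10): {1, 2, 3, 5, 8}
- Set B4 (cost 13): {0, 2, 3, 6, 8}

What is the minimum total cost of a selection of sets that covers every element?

B1, B2, B3, B4 together cover every element (B1 ∪ B2 ∪ B3 ∪ B4 = {0, 1, 2, 3, 4, 5, 6, 7, 8, 9}); total cost 11 + 15 + 10 + 13 = 49.
No covering selection has total cost below 49.

49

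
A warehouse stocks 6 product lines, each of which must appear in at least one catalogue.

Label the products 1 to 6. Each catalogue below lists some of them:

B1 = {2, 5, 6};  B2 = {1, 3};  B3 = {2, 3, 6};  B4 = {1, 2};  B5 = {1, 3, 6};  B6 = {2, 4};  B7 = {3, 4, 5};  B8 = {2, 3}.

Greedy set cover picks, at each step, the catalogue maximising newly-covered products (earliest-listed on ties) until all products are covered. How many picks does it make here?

Greedy: pick B1 (covers 3 new) → pick B2 (covers 2 new) → pick B6 (covers 1 new). Total picks: 3.

3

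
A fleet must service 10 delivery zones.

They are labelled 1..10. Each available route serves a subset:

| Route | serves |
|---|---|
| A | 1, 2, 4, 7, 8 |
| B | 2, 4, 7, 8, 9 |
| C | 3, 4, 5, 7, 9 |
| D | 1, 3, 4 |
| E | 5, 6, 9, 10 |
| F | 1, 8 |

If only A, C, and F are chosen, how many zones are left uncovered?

Union of A, C, F = {1, 2, 3, 4, 5, 7, 8, 9}.
Not covered: 6, 10 — 2 zones.

2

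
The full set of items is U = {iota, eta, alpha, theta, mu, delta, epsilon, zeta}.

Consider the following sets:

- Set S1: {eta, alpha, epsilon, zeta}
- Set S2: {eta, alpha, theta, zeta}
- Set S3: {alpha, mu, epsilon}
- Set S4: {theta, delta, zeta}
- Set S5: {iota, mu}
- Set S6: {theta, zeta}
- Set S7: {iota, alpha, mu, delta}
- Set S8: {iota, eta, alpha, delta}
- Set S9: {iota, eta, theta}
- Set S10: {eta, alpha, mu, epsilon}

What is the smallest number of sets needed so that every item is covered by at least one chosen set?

3

Take {S2, S3, S8}. Their union is {iota, eta, alpha, theta, mu, delta, epsilon, zeta}, which is all 8 items.
No 2 of the 10 sets cover everything (all 45 combinations miss at least one item), so 3 is optimal.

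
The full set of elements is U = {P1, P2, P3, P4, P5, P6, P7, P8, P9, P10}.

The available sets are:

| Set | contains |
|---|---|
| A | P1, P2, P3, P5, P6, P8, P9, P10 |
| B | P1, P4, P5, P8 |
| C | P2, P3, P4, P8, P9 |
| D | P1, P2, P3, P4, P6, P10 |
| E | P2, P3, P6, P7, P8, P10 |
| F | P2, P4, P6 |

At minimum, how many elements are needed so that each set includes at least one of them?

Take H = {P3, P4}. Each listed set contains at least one of these, so H is a hitting set of size 2.
No single element lies in every set, so at least 2 are needed and 2 is optimal.

2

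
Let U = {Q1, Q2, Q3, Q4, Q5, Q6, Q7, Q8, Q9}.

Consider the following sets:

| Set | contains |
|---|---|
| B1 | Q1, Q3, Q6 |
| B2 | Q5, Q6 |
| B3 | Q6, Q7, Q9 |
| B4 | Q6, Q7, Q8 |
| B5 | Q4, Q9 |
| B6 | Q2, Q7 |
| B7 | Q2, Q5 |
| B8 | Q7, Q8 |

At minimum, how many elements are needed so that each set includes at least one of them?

H = {Q1, Q5, Q7, Q9} meets every set (each contains at least one member of H), and |H| = 4.
The sets B1, B5, B7, B8 are pairwise disjoint, so any hitting set needs a separate element for each — at least 4. Hence 4 is optimal.

4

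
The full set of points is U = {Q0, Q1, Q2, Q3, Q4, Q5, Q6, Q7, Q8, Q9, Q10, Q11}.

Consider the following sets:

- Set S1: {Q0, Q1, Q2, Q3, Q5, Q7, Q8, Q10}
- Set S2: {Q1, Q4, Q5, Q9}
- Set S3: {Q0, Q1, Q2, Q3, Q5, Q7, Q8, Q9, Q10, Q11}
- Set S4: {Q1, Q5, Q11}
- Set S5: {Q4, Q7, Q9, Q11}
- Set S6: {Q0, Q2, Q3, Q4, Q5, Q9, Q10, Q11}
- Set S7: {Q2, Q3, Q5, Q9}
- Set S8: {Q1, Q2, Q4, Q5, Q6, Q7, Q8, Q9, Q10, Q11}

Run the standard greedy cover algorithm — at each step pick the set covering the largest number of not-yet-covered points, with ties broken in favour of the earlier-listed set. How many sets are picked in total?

2

Greedy: pick S3 (covers 10 new) → pick S8 (covers 2 new). Total picks: 2.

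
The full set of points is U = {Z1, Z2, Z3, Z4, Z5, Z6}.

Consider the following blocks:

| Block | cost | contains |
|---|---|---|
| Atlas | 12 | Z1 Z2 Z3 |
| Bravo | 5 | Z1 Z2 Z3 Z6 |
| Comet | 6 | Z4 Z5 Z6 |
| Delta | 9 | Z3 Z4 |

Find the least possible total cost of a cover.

11

Bravo, Comet together cover every point (Bravo ∪ Comet = {Z1, Z2, Z3, Z4, Z5, Z6}); total cost 5 + 6 = 11.
No covering selection has total cost below 11.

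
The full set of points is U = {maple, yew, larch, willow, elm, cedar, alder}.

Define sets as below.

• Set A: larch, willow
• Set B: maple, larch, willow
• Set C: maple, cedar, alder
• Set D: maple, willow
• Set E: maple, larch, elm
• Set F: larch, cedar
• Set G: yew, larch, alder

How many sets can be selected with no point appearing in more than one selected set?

D, G are pairwise disjoint (D={maple,willow}; G={yew,larch,alder}).
Every remaining set overlaps one of these, and no 3 of the listed sets are pairwise disjoint, so 2 is the maximum.

2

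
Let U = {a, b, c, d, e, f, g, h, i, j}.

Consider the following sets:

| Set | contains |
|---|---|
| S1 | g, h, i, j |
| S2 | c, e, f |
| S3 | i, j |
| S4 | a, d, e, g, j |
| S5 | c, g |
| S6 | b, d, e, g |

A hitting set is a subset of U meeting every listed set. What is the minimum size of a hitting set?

3

T = {f, g, j} meets every set (each contains at least one member of T), and |T| = 3.
No choice of 2 items meets every set, so 3 is the minimum.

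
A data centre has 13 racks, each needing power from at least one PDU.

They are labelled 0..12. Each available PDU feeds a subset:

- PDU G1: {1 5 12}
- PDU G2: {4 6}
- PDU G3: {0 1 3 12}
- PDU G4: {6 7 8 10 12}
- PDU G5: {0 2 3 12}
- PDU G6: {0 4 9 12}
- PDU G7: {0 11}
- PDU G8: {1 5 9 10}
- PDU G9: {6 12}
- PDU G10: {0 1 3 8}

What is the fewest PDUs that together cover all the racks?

5

G1 and G4 and G5 and G6 and G7 together: G1 ∪ G4 ∪ G5 ∪ G6 ∪ G7 = {0, 1, 2, 3, 4, 5, 6, 7, 8, 9, 10, 11, 12} — every rack is covered.
No 4 of the 10 PDUs cover everything (all 210 combinations miss at least one rack), so 5 is optimal.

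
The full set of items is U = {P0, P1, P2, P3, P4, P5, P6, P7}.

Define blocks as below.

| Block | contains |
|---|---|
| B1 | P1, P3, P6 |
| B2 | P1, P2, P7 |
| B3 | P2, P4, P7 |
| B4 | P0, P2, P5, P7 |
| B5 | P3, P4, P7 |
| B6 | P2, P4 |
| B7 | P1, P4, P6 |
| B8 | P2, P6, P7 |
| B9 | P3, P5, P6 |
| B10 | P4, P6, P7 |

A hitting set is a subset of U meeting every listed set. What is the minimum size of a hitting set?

H = {P3, P4, P7} meets every block (each contains at least one member of H), and |H| = 3.
No choice of 2 items meets every block, so 3 is the minimum.

3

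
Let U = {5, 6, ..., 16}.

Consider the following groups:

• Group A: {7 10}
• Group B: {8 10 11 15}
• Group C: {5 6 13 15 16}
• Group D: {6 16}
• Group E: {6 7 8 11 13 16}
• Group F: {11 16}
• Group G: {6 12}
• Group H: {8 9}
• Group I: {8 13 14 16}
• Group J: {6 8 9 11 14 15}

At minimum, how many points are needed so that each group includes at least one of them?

4

The 4 points {9, 10, 12, 16} hit every group.
The groups A, F, G, H are pairwise disjoint, so any hitting set needs a separate point for each — at least 4. Hence 4 is optimal.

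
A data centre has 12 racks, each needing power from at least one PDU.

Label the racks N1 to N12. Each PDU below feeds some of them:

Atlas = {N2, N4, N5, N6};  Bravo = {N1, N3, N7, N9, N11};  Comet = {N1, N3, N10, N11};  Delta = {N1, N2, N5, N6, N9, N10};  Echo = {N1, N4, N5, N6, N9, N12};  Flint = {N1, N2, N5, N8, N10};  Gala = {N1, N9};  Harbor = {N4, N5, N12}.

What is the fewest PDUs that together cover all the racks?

Take {Bravo, Echo, Flint}. Their union is {N1, N2, N3, N4, N5, N6, N7, N8, N9, N10, N11, N12}, which is all 12 racks.
Only Bravo contains N7, so Bravo is forced; the remaining 7 racks need at least 2 more PDUs (each remaining PDU adds at most 4) — so at least 3 PDUs are needed, and 3 is optimal.

3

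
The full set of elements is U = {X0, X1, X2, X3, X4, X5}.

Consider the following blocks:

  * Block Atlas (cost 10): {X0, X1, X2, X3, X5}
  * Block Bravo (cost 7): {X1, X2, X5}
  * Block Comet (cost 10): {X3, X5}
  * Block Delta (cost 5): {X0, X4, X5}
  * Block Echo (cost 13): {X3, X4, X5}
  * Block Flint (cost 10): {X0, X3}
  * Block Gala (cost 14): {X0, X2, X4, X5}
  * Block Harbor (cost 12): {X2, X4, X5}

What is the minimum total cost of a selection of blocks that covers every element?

15

Atlas, Delta together cover every element (Atlas ∪ Delta = {X0, X1, X2, X3, X4, X5}); total cost 10 + 5 = 15.
No covering selection has total cost below 15.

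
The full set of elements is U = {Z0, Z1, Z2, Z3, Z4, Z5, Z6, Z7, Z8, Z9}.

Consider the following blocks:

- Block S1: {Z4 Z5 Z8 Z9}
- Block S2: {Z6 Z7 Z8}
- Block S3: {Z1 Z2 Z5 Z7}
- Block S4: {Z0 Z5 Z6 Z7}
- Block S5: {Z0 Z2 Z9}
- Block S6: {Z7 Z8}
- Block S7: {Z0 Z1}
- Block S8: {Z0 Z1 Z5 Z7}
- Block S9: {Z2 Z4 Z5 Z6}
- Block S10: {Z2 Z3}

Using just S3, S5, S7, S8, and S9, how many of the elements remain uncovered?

2

Union of S3, S5, S7, S8, S9 = {Z0, Z1, Z2, Z4, Z5, Z6, Z7, Z9}.
Not covered: Z3, Z8 — 2 elements.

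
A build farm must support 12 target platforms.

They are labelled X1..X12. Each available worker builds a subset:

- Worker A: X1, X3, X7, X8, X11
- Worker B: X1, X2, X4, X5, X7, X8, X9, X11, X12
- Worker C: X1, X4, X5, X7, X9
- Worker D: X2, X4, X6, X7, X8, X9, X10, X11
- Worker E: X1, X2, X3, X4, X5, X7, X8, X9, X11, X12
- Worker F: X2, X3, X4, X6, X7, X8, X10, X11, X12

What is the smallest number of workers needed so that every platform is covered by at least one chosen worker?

E and F together: E ∪ F = {X1, X2, X3, X4, X5, X6, X7, X8, X9, X10, X11, X12} — every platform is covered.
No single worker has all 12 platforms (the largest, E, has 10), so 2 is optimal.

2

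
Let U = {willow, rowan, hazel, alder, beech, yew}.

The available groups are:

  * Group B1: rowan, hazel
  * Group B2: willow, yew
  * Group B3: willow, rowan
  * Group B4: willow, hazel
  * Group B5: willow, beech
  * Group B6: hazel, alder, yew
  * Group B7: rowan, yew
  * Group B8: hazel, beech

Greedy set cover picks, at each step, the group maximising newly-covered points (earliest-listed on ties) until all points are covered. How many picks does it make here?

Greedy: pick B6 (covers 3 new) → pick B3 (covers 2 new) → pick B5 (covers 1 new). Total picks: 3.

3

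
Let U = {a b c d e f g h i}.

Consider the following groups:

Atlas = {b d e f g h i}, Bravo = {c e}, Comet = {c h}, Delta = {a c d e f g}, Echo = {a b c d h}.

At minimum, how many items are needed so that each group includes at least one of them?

2

T = {e, h} meets every group (each contains at least one member of T), and |T| = 2.
No single item lies in every group, so at least 2 are needed and 2 is optimal.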